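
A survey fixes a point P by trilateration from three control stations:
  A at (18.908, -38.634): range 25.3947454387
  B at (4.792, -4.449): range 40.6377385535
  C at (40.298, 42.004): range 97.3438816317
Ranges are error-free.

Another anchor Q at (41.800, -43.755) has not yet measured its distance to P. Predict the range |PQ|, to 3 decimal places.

47.791

eq1: (x − 18.908)² + (y + 38.634)² = 25.3947454387²
eq2: (x − 4.792)² + (y + 4.449)² = 40.6377385535²
eq3: (x − 40.298)² + (y − 42.004)² = 97.3438816317²
eq1−eq3, eq1−eq2 (x²,y² cancel):
  42.780·x + 161.276·y = -7292.771795
  -28.232·x + 68.370·y = -2813.874254
det = 42.780·68.370 − 161.276·-28.232 = 7478.012632
x = (-7292.771795·68.370 − 161.276·-2813.874254) / 7478.012632 = -5.990418
y = (42.780·-2813.874254 − -7292.771795·-28.232) / 7478.012632 = -43.630185
|P − Q| = √((-5.990418 − 41.800)² + (-43.630185 − -43.755)²) = 47.790581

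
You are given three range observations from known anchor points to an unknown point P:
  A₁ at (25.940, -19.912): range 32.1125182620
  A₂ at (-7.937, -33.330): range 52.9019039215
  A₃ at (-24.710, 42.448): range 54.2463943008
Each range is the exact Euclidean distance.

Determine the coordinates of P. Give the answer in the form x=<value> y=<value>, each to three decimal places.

eq1: (x − 25.940)² + (y + 19.912)² = 32.1125182620²
eq2: (x + 7.937)² + (y + 33.330)² = 52.9019039215²
eq3: (x + 24.710)² + (y − 42.448)² = 54.2463943008²
eq2−eq1, eq2−eq3 (x²,y² cancel):
  67.754·x + 26.836·y = 1662.884084
  -33.546·x + 151.556·y = 1094.472079
det = 67.754·151.556 − 26.836·-33.546 = 11168.765680
x = (1662.884084·151.556 − 26.836·1094.472079) / 11168.765680 = 19.934952
y = (67.754·1094.472079 − 1662.884084·-33.546) / 11168.765680 = 11.634049

x=19.935 y=11.634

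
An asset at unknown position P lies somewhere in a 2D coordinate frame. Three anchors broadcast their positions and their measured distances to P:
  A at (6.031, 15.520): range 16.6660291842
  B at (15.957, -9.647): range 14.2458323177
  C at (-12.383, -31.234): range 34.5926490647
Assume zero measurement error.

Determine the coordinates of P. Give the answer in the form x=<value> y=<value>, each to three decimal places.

eq1: (x − 6.031)² + (y − 15.520)² = 16.6660291842²
eq2: (x − 15.957)² + (y + 9.647)² = 14.2458323177²
eq3: (x + 12.383)² + (y + 31.234)² = 34.5926490647²
eq3−eq1, eq3−eq2 (x²,y² cancel):
  36.828·x + 93.508·y = 67.236757
  56.680·x + 43.174·y = 212.496644
det = 36.828·43.174 − 93.508·56.680 = -3710.021368
x = (67.236757·43.174 − 93.508·212.496644) / -3710.021368 = 4.573358
y = (36.828·212.496644 − 67.236757·56.680) / -3710.021368 = -1.082163

x=4.573 y=-1.082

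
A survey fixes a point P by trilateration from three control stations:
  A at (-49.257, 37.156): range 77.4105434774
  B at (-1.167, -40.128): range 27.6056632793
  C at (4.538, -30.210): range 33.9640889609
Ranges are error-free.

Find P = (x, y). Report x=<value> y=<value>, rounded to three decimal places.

x=-28.643 y=-37.459

eq1: (x + 49.257)² + (y − 37.156)² = 77.4105434774²
eq2: (x + 1.167)² + (y + 40.128)² = 27.6056632793²
eq3: (x − 4.538)² + (y + 30.210)² = 33.9640889609²
eq3−eq2, eq3−eq1 (x²,y² cancel):
  -11.410·x − 19.836·y = 1069.867423
  -107.590·x + 134.732·y = -1965.250062
det = -11.410·134.732 − -19.836·-107.590 = -3671.447360
x = (1069.867423·134.732 − -19.836·-1965.250062) / -3671.447360 = -28.643384
y = (-11.410·-1965.250062 − 1069.867423·-107.590) / -3671.447360 = -37.459488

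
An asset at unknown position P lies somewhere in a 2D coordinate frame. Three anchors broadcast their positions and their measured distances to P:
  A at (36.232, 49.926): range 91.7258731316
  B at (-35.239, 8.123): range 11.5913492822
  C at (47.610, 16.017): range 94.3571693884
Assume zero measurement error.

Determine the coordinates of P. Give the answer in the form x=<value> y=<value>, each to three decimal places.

eq1: (x − 36.232)² + (y − 49.926)² = 91.7258731316²
eq2: (x + 35.239)² + (y − 8.123)² = 11.5913492822²
eq3: (x − 47.610)² + (y − 16.017)² = 94.3571693884²
eq2−eq3, eq2−eq1 (x²,y² cancel):
  165.698·x + 15.788·y = -7553.429898
  142.942·x + 83.606·y = -5781.683374
det = 165.698·83.606 − 15.788·142.942 = 11596.578692
x = (-7553.429898·83.606 − 15.788·-5781.683374) / 11596.578692 = -46.585364
y = (165.698·-5781.683374 − -7553.429898·142.942) / 11596.578692 = 10.493526

x=-46.585 y=10.494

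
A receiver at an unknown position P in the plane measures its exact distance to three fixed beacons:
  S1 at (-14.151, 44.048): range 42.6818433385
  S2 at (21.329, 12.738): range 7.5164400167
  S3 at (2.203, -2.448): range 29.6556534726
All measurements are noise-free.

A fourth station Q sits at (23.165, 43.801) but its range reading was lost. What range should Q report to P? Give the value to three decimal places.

eq1: (x + 14.151)² + (y − 44.048)² = 42.6818433385²
eq2: (x − 21.329)² + (y − 12.738)² = 7.5164400167²
eq3: (x − 2.203)² + (y + 2.448)² = 29.6556534726²
eq3−eq2, eq3−eq1 (x²,y² cancel):
  38.252·x + 30.372·y = 1429.297884
  -32.708·x + 92.992·y = 1187.349224
det = 38.252·92.992 − 30.372·-32.708 = 4550.537360
x = (1429.297884·92.992 − 30.372·1187.349224) / 4550.537360 = 21.283442
y = (38.252·1187.349224 − 1429.297884·-32.708) / 4550.537360 = 20.254302
|P − Q| = √((21.283442 − 23.165)² + (20.254302 − 43.801)²) = 23.621754

23.622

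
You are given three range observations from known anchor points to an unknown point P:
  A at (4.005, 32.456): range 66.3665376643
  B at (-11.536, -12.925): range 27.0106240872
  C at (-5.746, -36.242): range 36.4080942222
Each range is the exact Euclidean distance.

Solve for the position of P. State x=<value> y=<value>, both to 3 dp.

x=-37.842 y=-19.055

eq1: (x − 4.005)² + (y − 32.456)² = 66.3665376643²
eq2: (x + 11.536)² + (y + 12.925)² = 27.0106240872²
eq3: (x + 5.746)² + (y + 36.242)² = 36.4080942222²
eq3−eq1, eq3−eq2 (x²,y² cancel):
  19.502·x + 137.396·y = -3356.035116
  -11.580·x + 46.634·y = -450.388648
det = 19.502·46.634 − 137.396·-11.580 = 2500.501948
x = (-3356.035116·46.634 − 137.396·-450.388648) / 2500.501948 = -37.841899
y = (19.502·-450.388648 − -3356.035116·-11.580) / 2500.501948 = -19.054721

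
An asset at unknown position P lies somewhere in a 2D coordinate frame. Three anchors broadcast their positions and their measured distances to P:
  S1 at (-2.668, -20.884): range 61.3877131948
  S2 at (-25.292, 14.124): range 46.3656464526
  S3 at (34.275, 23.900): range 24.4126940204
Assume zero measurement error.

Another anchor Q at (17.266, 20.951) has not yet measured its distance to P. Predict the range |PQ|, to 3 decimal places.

17.368

eq1: (x + 2.668)² + (y + 20.884)² = 61.3877131948²
eq2: (x + 25.292)² + (y − 14.124)² = 46.3656464526²
eq3: (x − 34.275)² + (y − 23.900)² = 24.4126940204²
eq1−eq3, eq1−eq2 (x²,y² cancel):
  73.886·x + 89.568·y = 4475.197647
  -45.248·x + 70.016·y = 2014.591120
det = 73.886·70.016 − 89.568·-45.248 = 9225.975040
x = (4475.197647·70.016 − 89.568·2014.591120) / 9225.975040 = 14.404173
y = (73.886·2014.591120 − 4475.197647·-45.248) / 9225.975040 = 38.082026
|P − Q| = √((14.404173 − 17.266)² + (38.082026 − 20.951)²) = 17.368423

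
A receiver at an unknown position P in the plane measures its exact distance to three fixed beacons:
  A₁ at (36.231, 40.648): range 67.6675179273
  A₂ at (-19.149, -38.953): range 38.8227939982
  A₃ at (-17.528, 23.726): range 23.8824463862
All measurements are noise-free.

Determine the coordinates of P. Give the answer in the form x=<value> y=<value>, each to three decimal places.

eq1: (x − 36.231)² + (y − 40.648)² = 67.6675179273²
eq2: (x + 19.149)² + (y + 38.953)² = 38.8227939982²
eq3: (x + 17.528)² + (y − 23.726)² = 23.8824463862²
eq3−eq1, eq3−eq2 (x²,y² cancel):
  107.518·x + 33.844·y = -1913.730332
  -3.242·x − 125.358·y = 77.028462
det = 107.518·-125.358 − 33.844·-3.242 = -13368.519196
x = (-1913.730332·-125.358 − 33.844·77.028462) / -13368.519196 = -17.750242
y = (107.518·77.028462 − -1913.730332·-3.242) / -13368.519196 = -0.155412

x=-17.750 y=-0.155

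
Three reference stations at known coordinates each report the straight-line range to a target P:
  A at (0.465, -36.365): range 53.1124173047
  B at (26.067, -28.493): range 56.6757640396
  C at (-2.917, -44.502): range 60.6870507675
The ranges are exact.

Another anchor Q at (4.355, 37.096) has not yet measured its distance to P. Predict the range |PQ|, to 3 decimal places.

eq1: (x − 0.465)² + (y + 36.365)² = 53.1124173047²
eq2: (x − 26.067)² + (y + 28.493)² = 56.6757640396²
eq3: (x + 2.917)² + (y + 44.502)² = 60.6870507675²
eq3−eq1, eq3−eq2 (x²,y² cancel):
  6.764·x + 16.274·y = 195.681816
  57.968·x + 32.018·y = -26.821454
det = 6.764·32.018 − 16.274·57.968 = -726.801480
x = (195.681816·32.018 − 16.274·-26.821454) / -726.801480 = -9.220995
y = (6.764·-26.821454 − 195.681816·57.968) / -726.801480 = 15.856742
|P − Q| = √((-9.220995 − 4.355)² + (15.856742 − 37.096)²) = 25.207414

25.207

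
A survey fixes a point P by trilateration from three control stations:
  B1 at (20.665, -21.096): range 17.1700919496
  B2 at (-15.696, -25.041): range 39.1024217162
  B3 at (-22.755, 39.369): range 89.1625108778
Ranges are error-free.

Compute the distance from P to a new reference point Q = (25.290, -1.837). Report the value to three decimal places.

36.663

eq1: (x − 20.665)² + (y + 21.096)² = 17.1700919496²
eq2: (x + 15.696)² + (y + 25.041)² = 39.1024217162²
eq3: (x + 22.755)² + (y − 39.369)² = 89.1625108778²
eq1−eq2, eq1−eq3 (x²,y² cancel):
  -72.722·x − 7.890·y = -1232.854671
  -86.840·x + 120.930·y = -6459.516543
det = -72.722·120.930 − -7.890·-86.840 = -9479.439060
x = (-1232.854671·120.930 − -7.890·-6459.516543) / -9479.439060 = 21.104065
y = (-72.722·-6459.516543 − -1232.854671·-86.840) / -9479.439060 = -38.260477
|P − Q| = √((21.104065 − 25.290)² + (-38.260477 − -1.837)²) = 36.663221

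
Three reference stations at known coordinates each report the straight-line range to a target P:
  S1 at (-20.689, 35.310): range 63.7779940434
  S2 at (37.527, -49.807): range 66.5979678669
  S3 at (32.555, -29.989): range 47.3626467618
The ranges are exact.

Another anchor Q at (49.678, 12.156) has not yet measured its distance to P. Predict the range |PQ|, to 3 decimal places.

eq1: (x + 20.689)² + (y − 35.310)² = 63.7779940434²
eq2: (x − 37.527)² + (y + 49.807)² = 66.5979678669²
eq3: (x − 32.555)² + (y + 29.989)² = 47.3626467618²
eq3−eq2, eq3−eq1 (x²,y² cancel):
  9.944·x − 39.636·y = -262.224184
  -106.488·x + 130.598·y = -2108.749541
det = 9.944·130.598 − -39.636·-106.488 = -2922.091856
x = (-262.224184·130.598 − -39.636·-2108.749541) / -2922.091856 = 40.323288
y = (9.944·-2108.749541 − -262.224184·-106.488) / -2922.091856 = 16.732237
|P − Q| = √((40.323288 − 49.678)² + (16.732237 − 12.156)²) = 10.414057

10.414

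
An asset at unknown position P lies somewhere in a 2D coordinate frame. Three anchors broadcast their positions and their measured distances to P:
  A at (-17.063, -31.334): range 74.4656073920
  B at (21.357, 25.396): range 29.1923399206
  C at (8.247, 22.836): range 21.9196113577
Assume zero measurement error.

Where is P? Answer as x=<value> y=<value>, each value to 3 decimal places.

eq1: (x + 17.063)² + (y + 31.334)² = 74.4656073920²
eq2: (x − 21.357)² + (y − 25.396)² = 29.1923399206²
eq3: (x − 8.247)² + (y − 22.836)² = 21.9196113577²
eq2−eq3, eq2−eq1 (x²,y² cancel):
  -26.220·x − 5.120·y = -139.859012
  -76.840·x − 113.460·y = -4521.046714
det = -26.220·-113.460 − -5.120·-76.840 = 2581.500400
x = (-139.859012·-113.460 − -5.120·-4521.046714) / 2581.500400 = -2.819816
y = (-26.220·-4521.046714 − -139.859012·-76.840) / 2581.500400 = 41.756754

x=-2.820 y=41.757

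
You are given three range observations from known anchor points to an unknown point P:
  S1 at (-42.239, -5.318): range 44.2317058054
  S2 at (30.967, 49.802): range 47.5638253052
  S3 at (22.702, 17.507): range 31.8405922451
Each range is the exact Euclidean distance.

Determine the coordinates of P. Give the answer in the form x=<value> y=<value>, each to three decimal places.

x=-8.590 y=23.391

eq1: (x + 42.239)² + (y + 5.318)² = 44.2317058054²
eq2: (x − 30.967)² + (y − 49.802)² = 47.5638253052²
eq3: (x − 22.702)² + (y − 17.507)² = 31.8405922451²
eq3−eq2, eq3−eq1 (x²,y² cancel):
  16.530·x + 64.590·y = 1368.824277
  -129.882·x − 45.650·y = 47.917908
det = 16.530·-45.650 − 64.590·-129.882 = 7634.483880
x = (1368.824277·-45.650 − 64.590·47.917908) / 7634.483880 = -8.590213
y = (16.530·47.917908 − 1368.824277·-129.882) / 7634.483880 = 23.390935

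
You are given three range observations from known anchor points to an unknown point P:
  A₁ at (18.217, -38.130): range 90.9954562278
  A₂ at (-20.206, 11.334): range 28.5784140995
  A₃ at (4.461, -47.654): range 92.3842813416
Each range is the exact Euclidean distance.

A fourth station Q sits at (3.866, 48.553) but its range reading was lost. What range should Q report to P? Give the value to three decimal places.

40.004

eq1: (x − 18.217)² + (y + 38.130)² = 90.9954562278²
eq2: (x + 20.206)² + (y − 11.334)² = 28.5784140995²
eq3: (x − 4.461)² + (y + 47.654)² = 92.3842813416²
eq2−eq1, eq2−eq3 (x²,y² cancel):
  76.846·x − 98.928·y = -6214.433305
  49.334·x − 117.976·y = -5964.067442
det = 76.846·-117.976 − -98.928·49.334 = -4185.469744
x = (-6214.433305·-117.976 − -98.928·-5964.067442) / -4185.469744 = -34.199440
y = (76.846·-5964.067442 − -6214.433305·49.334) / -4185.469744 = 36.252054
|P − Q| = √((-34.199440 − 3.866)² + (36.252054 − 48.553)²) = 40.003637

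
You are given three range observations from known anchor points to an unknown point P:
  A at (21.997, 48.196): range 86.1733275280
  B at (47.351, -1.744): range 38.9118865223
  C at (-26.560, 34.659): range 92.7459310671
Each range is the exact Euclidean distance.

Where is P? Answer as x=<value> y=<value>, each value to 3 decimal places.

x=31.808 y=-37.417

eq1: (x − 21.997)² + (y − 48.196)² = 86.1733275280²
eq2: (x − 47.351)² + (y + 1.744)² = 38.9118865223²
eq3: (x + 26.560)² + (y − 34.659)² = 92.7459310671²
eq3−eq2, eq3−eq1 (x²,y² cancel):
  147.822·x − 72.806·y = 7426.151673
  97.114·x + 27.074·y = 2076.007896
det = 147.822·27.074 − -72.806·97.114 = 11072.614712
x = (7426.151673·27.074 − -72.806·2076.007896) / 11072.614712 = 31.808337
y = (147.822·2076.007896 − 7426.151673·97.114) / 11072.614712 = -37.416967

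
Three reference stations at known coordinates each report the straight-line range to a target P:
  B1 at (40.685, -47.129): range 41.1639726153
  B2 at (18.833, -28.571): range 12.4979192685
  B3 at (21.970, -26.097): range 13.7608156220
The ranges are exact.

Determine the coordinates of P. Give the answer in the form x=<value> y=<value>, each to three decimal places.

eq1: (x − 40.685)² + (y + 47.129)² = 41.1639726153²
eq2: (x − 18.833)² + (y + 28.571)² = 12.4979192685²
eq3: (x − 21.970)² + (y + 26.097)² = 13.7608156220²
eq3−eq1, eq3−eq2 (x²,y² cancel):
  37.430·x − 42.064·y = 1207.564962
  -6.274·x − 4.948·y = 40.411682
det = 37.430·-4.948 − -42.064·-6.274 = -449.113176
x = (1207.564962·-4.948 − -42.064·40.411682) / -449.113176 = 9.519103
y = (37.430·40.411682 − 1207.564962·-6.274) / -449.113176 = -20.237375

x=9.519 y=-20.237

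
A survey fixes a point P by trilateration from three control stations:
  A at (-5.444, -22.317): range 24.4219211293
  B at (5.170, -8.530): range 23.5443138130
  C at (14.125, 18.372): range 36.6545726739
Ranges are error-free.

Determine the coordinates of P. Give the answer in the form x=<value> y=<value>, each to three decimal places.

eq1: (x + 5.444)² + (y + 22.317)² = 24.4219211293²
eq2: (x − 5.170)² + (y + 8.530)² = 23.5443138130²
eq3: (x − 14.125)² + (y − 18.372)² = 36.6545726739²
eq3−eq1, eq3−eq2 (x²,y² cancel):
  -39.138·x − 81.378·y = 737.767082
  -17.910·x − 53.804·y = 351.666776
det = -39.138·-53.804 − -81.378·-17.910 = 648.300972
x = (737.767082·-53.804 − -81.378·351.666776) / 648.300972 = -17.086017
y = (-39.138·351.666776 − 737.767082·-17.910) / 648.300972 = -0.848565

x=-17.086 y=-0.849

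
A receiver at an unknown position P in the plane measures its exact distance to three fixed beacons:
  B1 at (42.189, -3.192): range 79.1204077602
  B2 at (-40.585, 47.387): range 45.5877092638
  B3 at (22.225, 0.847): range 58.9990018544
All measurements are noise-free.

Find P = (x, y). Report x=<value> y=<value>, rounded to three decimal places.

eq1: (x − 42.189)² + (y + 3.192)² = 79.1204077602²
eq2: (x + 40.585)² + (y − 47.387)² = 45.5877092638²
eq3: (x − 22.225)² + (y − 0.847)² = 58.9990018544²
eq2−eq1, eq2−eq3 (x²,y² cancel):
  165.548·x − 101.158·y = -6284.369097
  125.620·x − 93.080·y = -4800.644944
det = 165.548·-93.080 − -101.158·125.620 = -2701.739880
x = (-6284.369097·-93.080 − -101.158·-4800.644944) / -2701.739880 = -36.763507
y = (165.548·-4800.644944 − -6284.369097·125.620) / -2701.739880 = 1.959746

x=-36.764 y=1.960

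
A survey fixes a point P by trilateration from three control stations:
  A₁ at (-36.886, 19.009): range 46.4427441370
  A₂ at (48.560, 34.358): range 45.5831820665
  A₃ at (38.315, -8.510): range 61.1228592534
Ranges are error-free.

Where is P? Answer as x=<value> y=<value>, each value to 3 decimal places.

eq1: (x + 36.886)² + (y − 19.009)² = 46.4427441370²
eq2: (x − 48.560)² + (y − 34.358)² = 45.5831820665²
eq3: (x − 38.315)² + (y + 8.510)² = 61.1228592534²
eq1−eq3, eq1−eq2 (x²,y² cancel):
  150.402·x − 55.038·y = -1760.535192
  170.892·x + 30.698·y = 1895.728683
det = 150.402·30.698 − -55.038·170.892 = 14022.594492
x = (-1760.535192·30.698 − -55.038·1895.728683) / 14022.594492 = 3.586512
y = (150.402·1895.728683 − -1760.535192·170.892) / 14022.594492 = 41.788470

x=3.587 y=41.788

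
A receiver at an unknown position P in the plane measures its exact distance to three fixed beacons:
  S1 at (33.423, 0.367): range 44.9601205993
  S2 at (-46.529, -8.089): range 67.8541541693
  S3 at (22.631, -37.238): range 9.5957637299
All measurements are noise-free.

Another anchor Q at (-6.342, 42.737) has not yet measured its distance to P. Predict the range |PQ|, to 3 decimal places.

eq1: (x − 33.423)² + (y − 0.367)² = 44.9601205993²
eq2: (x + 46.529)² + (y + 8.089)² = 67.8541541693²
eq3: (x − 22.631)² + (y + 37.238)² = 9.5957637299²
eq1−eq2, eq1−eq3 (x²,y² cancel):
  -159.904·x − 16.912·y = -1469.625650
  -21.584·x − 75.210·y = 2710.932950
det = -159.904·-75.210 − -16.912·-21.584 = 11661.351232
x = (-1469.625650·-75.210 − -16.912·2710.932950) / 11661.351232 = 13.409925
y = (-159.904·2710.932950 − -1469.625650·-21.584) / 11661.351232 = -39.893269
|P − Q| = √((13.409925 − -6.342)² + (-39.893269 − 42.737)²) = 84.958224

84.958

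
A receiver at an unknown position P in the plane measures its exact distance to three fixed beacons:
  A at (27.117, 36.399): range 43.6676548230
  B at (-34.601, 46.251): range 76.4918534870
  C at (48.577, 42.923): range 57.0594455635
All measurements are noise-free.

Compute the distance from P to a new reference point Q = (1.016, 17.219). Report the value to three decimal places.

30.926

eq1: (x − 27.117)² + (y − 36.399)² = 43.6676548230²
eq2: (x + 34.601)² + (y − 46.251)² = 76.4918534870²
eq3: (x − 48.577)² + (y − 42.923)² = 57.0594455635²
eq1−eq2, eq1−eq3 (x²,y² cancel):
  -123.436·x + 19.704·y = -2667.974260
  42.920·x + 13.048·y = 792.973718
det = -123.436·13.048 − 19.704·42.920 = -2456.288608
x = (-2667.974260·13.048 − 19.704·792.973718) / -2456.288608 = 20.533614
y = (-123.436·792.973718 − -2667.974260·42.920) / -2456.288608 = -6.769543
|P − Q| = √((20.533614 − 1.016)² + (-6.769543 − 17.219)²) = 30.925515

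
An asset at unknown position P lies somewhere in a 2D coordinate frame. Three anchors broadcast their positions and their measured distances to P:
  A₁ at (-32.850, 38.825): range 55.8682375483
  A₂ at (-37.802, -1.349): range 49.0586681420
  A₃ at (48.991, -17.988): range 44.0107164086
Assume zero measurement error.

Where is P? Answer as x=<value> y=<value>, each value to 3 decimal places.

eq1: (x + 32.850)² + (y − 38.825)² = 55.8682375483²
eq2: (x + 37.802)² + (y + 1.349)² = 49.0586681420²
eq3: (x − 48.991)² + (y + 17.988)² = 44.0107164086²
eq1−eq3, eq1−eq2 (x²,y² cancel):
  163.682·x − 113.626·y = 1321.499908
  -9.904·x − 80.348·y = -441.185073
det = 163.682·-80.348 − -113.626·-9.904 = -14276.873240
x = (1321.499908·-80.348 − -113.626·-441.185073) / -14276.873240 = 10.948474
y = (163.682·-441.185073 − 1321.499908·-9.904) / -14276.873240 = 4.141377

x=10.948 y=4.141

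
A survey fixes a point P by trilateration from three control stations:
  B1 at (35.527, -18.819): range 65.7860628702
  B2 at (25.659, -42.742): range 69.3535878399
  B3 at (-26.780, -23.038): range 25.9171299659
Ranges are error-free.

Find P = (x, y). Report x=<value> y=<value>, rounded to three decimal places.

x=-26.578 y=2.878

eq1: (x − 35.527)² + (y + 18.819)² = 65.7860628702²
eq2: (x − 25.659)² + (y + 42.742)² = 69.3535878399²
eq3: (x + 26.780)² + (y + 23.038)² = 25.9171299659²
eq2−eq1, eq2−eq3 (x²,y² cancel):
  19.736·x + 47.846·y = -386.826277
  -104.878·x + 39.408·y = 2900.877520
det = 19.736·39.408 − 47.846·-104.878 = 5795.749076
x = (-386.826277·39.408 − 47.846·2900.877520) / 5795.749076 = -26.578003
y = (19.736·2900.877520 − -386.826277·-104.878) / 5795.749076 = 2.878343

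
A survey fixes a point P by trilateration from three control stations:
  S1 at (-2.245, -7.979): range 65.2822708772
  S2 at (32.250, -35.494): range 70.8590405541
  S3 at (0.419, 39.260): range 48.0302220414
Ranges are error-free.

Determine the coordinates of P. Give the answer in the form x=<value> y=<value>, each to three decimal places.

x=48.111 y=33.567

eq1: (x + 2.245)² + (y + 7.979)² = 65.2822708772²
eq2: (x − 32.250)² + (y + 35.494)² = 70.8590405541²
eq3: (x − 0.419)² + (y − 39.260)² = 48.0302220414²
eq3−eq2, eq3−eq1 (x²,y² cancel):
  63.662·x − 149.508·y = -1955.738024
  -5.328·x − 94.478·y = -3427.691357
det = 63.662·-94.478 − -149.508·-5.328 = -6811.237060
x = (-1955.738024·-94.478 − -149.508·-3427.691357) / -6811.237060 = 48.110653
y = (63.662·-3427.691357 − -1955.738024·-5.328) / -6811.237060 = 33.567156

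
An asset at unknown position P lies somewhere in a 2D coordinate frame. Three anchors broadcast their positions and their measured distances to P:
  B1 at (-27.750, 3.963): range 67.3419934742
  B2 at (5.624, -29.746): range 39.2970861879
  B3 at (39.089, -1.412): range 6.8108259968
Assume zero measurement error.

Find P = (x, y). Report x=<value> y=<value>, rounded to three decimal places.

x=38.485 y=-8.196

eq1: (x + 27.750)² + (y − 3.963)² = 67.3419934742²
eq2: (x − 5.624)² + (y + 29.746)² = 39.2970861879²
eq3: (x − 39.089)² + (y + 1.412)² = 6.8108259968²
eq2−eq3, eq2−eq1 (x²,y² cancel):
  66.930·x + 56.668·y = 2111.363405
  -66.748·x + 67.418·y = -3121.369125
det = 66.930·67.418 − 56.668·-66.748 = 8294.762404
x = (2111.363405·67.418 − 56.668·-3121.369125) / 8294.762404 = 38.485206
y = (66.930·-3121.369125 − 2111.363405·-66.748) / 8294.762404 = -8.196009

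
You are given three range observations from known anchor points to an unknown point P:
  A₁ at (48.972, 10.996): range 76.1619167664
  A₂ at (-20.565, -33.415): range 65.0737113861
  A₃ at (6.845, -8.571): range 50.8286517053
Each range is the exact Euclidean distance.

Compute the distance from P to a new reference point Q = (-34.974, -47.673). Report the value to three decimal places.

eq1: (x − 48.972)² + (y − 10.996)² = 76.1619167664²
eq2: (x + 20.565)² + (y + 33.415)² = 65.0737113861²
eq3: (x − 6.845)² + (y + 8.571)² = 50.8286517053²
eq1−eq2, eq1−eq3 (x²,y² cancel):
  -139.074·x − 88.822·y = 586.362302
  -84.254·x − 39.134·y = 818.232997
det = -139.074·-39.134 − -88.822·-84.254 = -2041.086872
x = (586.362302·-39.134 − -88.822·818.232997) / -2041.086872 = -24.364661
y = (-139.074·818.232997 − 586.362302·-84.254) / -2041.086872 = 31.547685
|P − Q| = √((-24.364661 − -34.974)² + (31.547685 − -47.673)²) = 79.927937

79.928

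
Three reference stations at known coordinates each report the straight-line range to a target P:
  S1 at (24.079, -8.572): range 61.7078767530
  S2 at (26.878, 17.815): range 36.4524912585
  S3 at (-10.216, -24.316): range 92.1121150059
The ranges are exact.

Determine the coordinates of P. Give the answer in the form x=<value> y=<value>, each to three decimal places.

eq1: (x − 24.079)² + (y + 8.572)² = 61.7078767530²
eq2: (x − 26.878)² + (y − 17.815)² = 36.4524912585²
eq3: (x + 10.216)² + (y + 24.316)² = 92.1121150059²
eq3−eq1, eq3−eq2 (x²,y² cancel):
  68.590·x + 31.488·y = 4634.422590
  74.188·x + 84.262·y = 7500.024209
det = 68.590·84.262 − 31.488·74.188 = 3443.498836
x = (4634.422590·84.262 − 31.488·7500.024209) / 3443.498836 = 44.822130
y = (68.590·7500.024209 − 4634.422590·74.188) / 3443.498836 = 49.544991

x=44.822 y=49.545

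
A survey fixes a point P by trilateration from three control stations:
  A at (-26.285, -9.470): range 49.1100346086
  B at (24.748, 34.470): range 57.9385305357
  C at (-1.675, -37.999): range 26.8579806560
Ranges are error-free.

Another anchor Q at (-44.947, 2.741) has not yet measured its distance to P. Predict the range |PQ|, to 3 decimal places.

eq1: (x + 26.285)² + (y + 9.470)² = 49.1100346086²
eq2: (x − 24.748)² + (y − 34.470)² = 57.9385305357²
eq3: (x + 1.675)² + (y + 37.999)² = 26.8579806560²
eq2−eq1, eq2−eq3 (x²,y² cancel):
  -102.066·x − 87.880·y = -74.984458
  -52.846·x − 144.938·y = 2281.607418
det = -102.066·-144.938 − -87.880·-52.846 = 10149.135428
x = (-74.984458·-144.938 − -87.880·2281.607418) / 10149.135428 = 20.826972
y = (-102.066·2281.607418 − -74.984458·-52.846) / 10149.135428 = -23.335699
|P − Q| = √((20.826972 − -44.947)² + (-23.335699 − 2.741)²) = 70.754573

70.755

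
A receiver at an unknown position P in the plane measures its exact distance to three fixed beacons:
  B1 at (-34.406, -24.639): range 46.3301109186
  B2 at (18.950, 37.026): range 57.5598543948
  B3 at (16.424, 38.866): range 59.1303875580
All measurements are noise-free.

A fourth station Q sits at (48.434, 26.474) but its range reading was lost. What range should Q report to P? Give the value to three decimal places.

eq1: (x + 34.406)² + (y + 24.639)² = 46.3301109186²
eq2: (x − 18.950)² + (y − 37.026)² = 57.5598543948²
eq3: (x − 16.424)² + (y − 38.866)² = 59.1303875580²
eq3−eq2, eq3−eq1 (x²,y² cancel):
  5.052·x − 3.680·y = 132.979339
  -101.660·x − 127.010·y = 1360.462980
det = 5.052·-127.010 − -3.680·-101.660 = -1015.763320
x = (132.979339·-127.010 − -3.680·1360.462980) / -1015.763320 = 11.698790
y = (5.052·1360.462980 − 132.979339·-101.660) / -1015.763320 = -20.075285
|P − Q| = √((11.698790 − 48.434)² + (-20.075285 − 26.474)²) = 59.298496

59.298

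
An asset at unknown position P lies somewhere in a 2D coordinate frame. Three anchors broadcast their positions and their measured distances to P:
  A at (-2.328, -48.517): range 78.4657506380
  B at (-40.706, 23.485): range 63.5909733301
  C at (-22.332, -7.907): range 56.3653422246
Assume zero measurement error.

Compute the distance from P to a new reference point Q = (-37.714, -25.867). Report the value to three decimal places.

79.604

eq1: (x + 2.328)² + (y + 48.517)² = 78.4657506380²
eq2: (x + 40.706)² + (y − 23.485)² = 63.5909733301²
eq3: (x + 22.332)² + (y + 7.907)² = 56.3653422246²
eq3−eq2, eq3−eq1 (x²,y² cancel):
  -36.748·x + 62.784·y = 780.524703
  40.008·x − 81.220·y = -1181.742219
det = -36.748·-81.220 − 62.784·40.008 = 472.810288
x = (780.524703·-81.220 − 62.784·-1181.742219) / 472.810288 = 22.842750
y = (-36.748·-1181.742219 − 780.524703·40.008) / 472.810288 = 25.801957
|P − Q| = √((22.842750 − -37.714)² + (25.801957 − -25.867)²) = 79.604027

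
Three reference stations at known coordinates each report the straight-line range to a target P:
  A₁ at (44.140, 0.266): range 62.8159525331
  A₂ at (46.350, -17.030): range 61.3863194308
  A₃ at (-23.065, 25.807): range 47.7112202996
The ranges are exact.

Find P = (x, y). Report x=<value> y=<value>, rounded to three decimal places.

x=-14.895 y=-21.199

eq1: (x − 44.140)² + (y − 0.266)² = 62.8159525331²
eq2: (x − 46.350)² + (y + 17.030)² = 61.3863194308²
eq3: (x + 23.065)² + (y − 25.807)² = 47.7112202996²
eq3−eq1, eq3−eq2 (x²,y² cancel):
  134.410·x − 51.082·y = -919.068468
  138.830·x − 85.674·y = -251.571745
det = 134.410·-85.674 − -51.082·138.830 = -4423.728280
x = (-919.068468·-85.674 − -51.082·-251.571745) / -4423.728280 = -14.894559
y = (134.410·-251.571745 − -919.068468·138.830) / -4423.728280 = -21.199430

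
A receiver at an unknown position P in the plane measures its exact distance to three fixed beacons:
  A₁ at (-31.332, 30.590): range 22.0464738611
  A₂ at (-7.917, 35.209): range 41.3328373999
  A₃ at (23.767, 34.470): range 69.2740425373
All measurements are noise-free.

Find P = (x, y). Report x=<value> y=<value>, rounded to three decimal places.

eq1: (x + 31.332)² + (y − 30.590)² = 22.0464738611²
eq2: (x + 7.917)² + (y − 35.209)² = 41.3328373999²
eq3: (x − 23.767)² + (y − 34.470)² = 69.2740425373²
eq3−eq2, eq3−eq1 (x²,y² cancel):
  -63.368·x + 1.478·y = 2639.790903
  -110.198·x − 7.760·y = 4477.237095
det = -63.368·-7.760 − 1.478·-110.198 = 654.608324
x = (2639.790903·-7.760 − 1.478·4477.237095) / 654.608324 = -41.402061
y = (-63.368·4477.237095 − 2639.790903·-110.198) / 654.608324 = 10.977737

x=-41.402 y=10.978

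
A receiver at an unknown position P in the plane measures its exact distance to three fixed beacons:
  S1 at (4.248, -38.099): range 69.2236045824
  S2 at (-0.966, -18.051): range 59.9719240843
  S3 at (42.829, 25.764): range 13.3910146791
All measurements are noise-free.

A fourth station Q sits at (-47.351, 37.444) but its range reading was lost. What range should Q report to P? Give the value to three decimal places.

99.689

eq1: (x − 4.248)² + (y + 38.099)² = 69.2236045824²
eq2: (x + 0.966)² + (y + 18.051)² = 59.9719240843²
eq3: (x − 42.829)² + (y − 25.764)² = 13.3910146791²
eq2−eq3, eq2−eq1 (x²,y² cancel):
  87.590·x + 87.630·y = 5588.647584
  10.428·x − 40.096·y = -52.468205
det = 87.590·-40.096 − 87.630·10.428 = -4425.814280
x = (5588.647584·-40.096 − 87.630·-52.468205) / -4425.814280 = 49.591919
y = (87.590·-52.468205 − 5588.647584·10.428) / -4425.814280 = 14.206224
|P − Q| = √((49.591919 − -47.351)² + (14.206224 − 37.444)²) = 99.689136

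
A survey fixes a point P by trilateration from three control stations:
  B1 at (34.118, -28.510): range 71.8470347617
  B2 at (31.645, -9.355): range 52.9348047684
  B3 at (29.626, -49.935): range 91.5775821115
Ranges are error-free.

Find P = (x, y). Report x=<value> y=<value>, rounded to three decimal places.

eq1: (x − 34.118)² + (y + 28.510)² = 71.8470347617²
eq2: (x − 31.645)² + (y + 9.355)² = 52.9348047684²
eq3: (x − 29.626)² + (y + 49.935)² = 91.5775821115²
eq2−eq1, eq2−eq3 (x²,y² cancel):
  4.946·x − 38.310·y = -1471.966874
  -4.038·x − 81.160·y = -3302.077939
det = 4.946·-81.160 − -38.310·-4.038 = -556.113140
x = (-1471.966874·-81.160 − -38.310·-3302.077939) / -556.113140 = 12.655292
y = (4.946·-3302.077939 − -1471.966874·-4.038) / -556.113140 = 40.056381

x=12.655 y=40.056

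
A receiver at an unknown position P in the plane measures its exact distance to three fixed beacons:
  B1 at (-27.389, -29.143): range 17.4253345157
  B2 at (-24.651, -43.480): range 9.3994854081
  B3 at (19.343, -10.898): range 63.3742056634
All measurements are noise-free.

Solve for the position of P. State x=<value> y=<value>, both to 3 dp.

eq1: (x + 27.389)² + (y + 29.143)² = 17.4253345157²
eq2: (x + 24.651)² + (y + 43.480)² = 9.3994854081²
eq3: (x − 19.343)² + (y + 10.898)² = 63.3742056634²
eq2−eq3, eq2−eq1 (x²,y² cancel):
  87.988·x + 65.164·y = -5933.203766
  -5.476·x + 28.674·y = -1114.002388
det = 87.988·28.674 − 65.164·-5.476 = 2879.805976
x = (-5933.203766·28.674 − 65.164·-1114.002388) / 2879.805976 = -33.868890
y = (87.988·-1114.002388 − -5933.203766·-5.476) / 2879.805976 = -45.318701

x=-33.869 y=-45.319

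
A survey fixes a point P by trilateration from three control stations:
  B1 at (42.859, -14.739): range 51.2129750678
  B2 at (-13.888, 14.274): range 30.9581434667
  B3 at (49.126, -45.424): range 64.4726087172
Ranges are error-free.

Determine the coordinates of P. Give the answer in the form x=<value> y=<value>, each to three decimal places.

x=-8.334 y=-16.182

eq1: (x − 42.859)² + (y + 14.739)² = 51.2129750678²
eq2: (x + 13.888)² + (y − 14.274)² = 30.9581434667²
eq3: (x − 49.126)² + (y + 45.424)² = 64.4726087172²
eq3−eq1, eq3−eq2 (x²,y² cancel):
  -12.534·x + 61.370·y = -888.623190
  -126.028·x + 119.396·y = -881.769404
det = -12.534·119.396 − 61.370·-126.028 = 6237.828896
x = (-888.623190·119.396 − 61.370·-881.769404) / 6237.828896 = -8.333647
y = (-12.534·-881.769404 − -888.623190·-126.028) / 6237.828896 = -16.181801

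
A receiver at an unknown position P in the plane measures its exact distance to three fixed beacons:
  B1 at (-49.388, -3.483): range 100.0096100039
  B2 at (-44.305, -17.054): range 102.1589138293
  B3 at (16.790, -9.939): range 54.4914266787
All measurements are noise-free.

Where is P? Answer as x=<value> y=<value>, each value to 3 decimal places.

x=41.269 y=38.744

eq1: (x + 49.388)² + (y + 3.483)² = 100.0096100039²
eq2: (x + 44.305)² + (y + 17.054)² = 102.1589138293²
eq3: (x − 16.790)² + (y + 9.939)² = 54.4914266787²
eq1−eq2, eq1−eq3 (x²,y² cancel):
  10.166·x − 27.142·y = -632.055474
  132.356·x − 12.912·y = 4961.988500
det = 10.166·-12.912 − -27.142·132.356 = 3461.143160
x = (-632.055474·-12.912 − -27.142·4961.988500) / 3461.143160 = 41.269426
y = (10.166·4961.988500 − -632.055474·132.356) / 3461.143160 = 38.744398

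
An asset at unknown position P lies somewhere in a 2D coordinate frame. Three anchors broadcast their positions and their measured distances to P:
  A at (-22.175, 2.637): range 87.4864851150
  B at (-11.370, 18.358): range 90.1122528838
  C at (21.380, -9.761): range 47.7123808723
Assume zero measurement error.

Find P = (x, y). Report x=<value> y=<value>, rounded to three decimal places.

eq1: (x + 22.175)² + (y − 2.637)² = 87.4864851150²
eq2: (x + 11.370)² + (y − 18.358)² = 90.1122528838²
eq3: (x − 21.380)² + (y + 9.761)² = 47.7123808723²
eq2−eq1, eq2−eq3 (x²,y² cancel):
  -21.610·x − 31.442·y = 498.724372
  65.500·x − 56.238·y = 5929.835288
det = -21.610·-56.238 − -31.442·65.500 = 3274.754180
x = (498.724372·-56.238 − -31.442·5929.835288) / 3274.754180 = 48.369621
y = (-21.610·5929.835288 − 498.724372·65.500) / 3274.754180 = -49.106033

x=48.370 y=-49.106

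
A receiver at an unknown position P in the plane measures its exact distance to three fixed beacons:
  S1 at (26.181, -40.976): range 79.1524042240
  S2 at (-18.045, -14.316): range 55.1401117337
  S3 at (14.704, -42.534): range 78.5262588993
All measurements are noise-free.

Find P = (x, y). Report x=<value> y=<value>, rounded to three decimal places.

x=5.658 y=35.469

eq1: (x − 26.181)² + (y + 40.976)² = 79.1524042240²
eq2: (x + 18.045)² + (y + 14.316)² = 55.1401117337²
eq3: (x − 14.704)² + (y + 42.534)² = 78.5262588993²
eq3−eq2, eq3−eq1 (x²,y² cancel):
  -65.498·x + 56.436·y = 1631.162524
  22.954·x + 3.116·y = 240.398807
det = -65.498·3.116 − 56.436·22.954 = -1499.523712
x = (1631.162524·3.116 − 56.436·240.398807) / -1499.523712 = 5.658093
y = (-65.498·240.398807 − 1631.162524·22.954) / -1499.523712 = 35.469493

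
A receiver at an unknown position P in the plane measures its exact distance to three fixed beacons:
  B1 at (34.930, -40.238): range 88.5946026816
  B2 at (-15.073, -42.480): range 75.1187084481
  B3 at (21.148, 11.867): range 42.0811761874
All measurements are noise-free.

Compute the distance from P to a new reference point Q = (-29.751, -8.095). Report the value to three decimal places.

eq1: (x − 34.930)² + (y + 40.238)² = 88.5946026816²
eq2: (x + 15.073)² + (y + 42.480)² = 75.1187084481²
eq3: (x − 21.148)² + (y − 11.867)² = 42.0811761874²
eq2−eq3, eq2−eq1 (x²,y² cancel):
  72.442·x + 108.694·y = 2428.312834
  100.006·x + 4.484·y = -1398.727450
det = 72.442·4.484 − 108.694·100.006 = -10545.222236
x = (2428.312834·4.484 − 108.694·-1398.727450) / -10545.222236 = -15.449825
y = (72.442·-1398.727450 − 2428.312834·100.006) / -10545.222236 = 32.637763
|P − Q| = √((-15.449825 − -29.751)² + (32.637763 − -8.095)²) = 43.170379

43.170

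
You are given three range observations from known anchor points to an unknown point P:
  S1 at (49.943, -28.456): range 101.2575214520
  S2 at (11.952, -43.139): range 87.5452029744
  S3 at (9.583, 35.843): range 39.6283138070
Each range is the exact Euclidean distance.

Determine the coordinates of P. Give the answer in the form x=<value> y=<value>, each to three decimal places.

eq1: (x − 49.943)² + (y + 28.456)² = 101.2575214520²
eq2: (x − 11.952)² + (y + 43.139)² = 87.5452029744²
eq3: (x − 9.583)² + (y − 35.843)² = 39.6283138070²
eq1−eq2, eq1−eq3 (x²,y² cancel):
  -75.982·x − 29.366·y = 1288.699527
  -80.720·x + 128.598·y = 6755.189748
det = -75.982·128.598 − -29.366·-80.720 = -12141.556756
x = (1288.699527·128.598 − -29.366·6755.189748) / -12141.556756 = -29.987677
y = (-75.982·6755.189748 − 1288.699527·-80.720) / -12141.556756 = 33.706469

x=-29.988 y=33.706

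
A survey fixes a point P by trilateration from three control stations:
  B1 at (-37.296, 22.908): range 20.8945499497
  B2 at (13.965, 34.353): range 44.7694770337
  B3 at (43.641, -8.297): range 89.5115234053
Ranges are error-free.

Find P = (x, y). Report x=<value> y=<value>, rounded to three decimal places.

eq1: (x + 37.296)² + (y − 22.908)² = 20.8945499497²
eq2: (x − 13.965)² + (y − 34.353)² = 44.7694770337²
eq3: (x − 43.641)² + (y + 8.297)² = 89.5115234053²
eq3−eq1, eq3−eq2 (x²,y² cancel):
  -161.874·x + 62.410·y = 7518.121595
  -59.352·x + 85.300·y = 5409.779492
det = -161.874·85.300 − 62.410·-59.352 = -10103.693880
x = (7518.121595·85.300 − 62.410·5409.779492) / -10103.693880 = -30.055486
y = (-161.874·5409.779492 − 7518.121595·-59.352) / -10103.693880 = 42.507928

x=-30.055 y=42.508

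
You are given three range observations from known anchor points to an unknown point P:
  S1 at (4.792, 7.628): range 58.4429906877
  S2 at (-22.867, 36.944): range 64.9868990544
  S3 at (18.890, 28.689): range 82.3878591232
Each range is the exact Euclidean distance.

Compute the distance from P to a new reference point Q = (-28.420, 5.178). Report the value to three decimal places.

33.533

eq1: (x − 4.792)² + (y − 7.628)² = 58.4429906877²
eq2: (x + 22.867)² + (y − 36.944)² = 64.9868990544²
eq3: (x − 18.890)² + (y − 28.689)² = 82.3878591232²
eq1−eq3, eq1−eq2 (x²,y² cancel):
  28.196·x + 42.122·y = -2273.434997
  -55.318·x + 58.632·y = 998.895289
det = 28.196·58.632 − 42.122·-55.318 = 3983.292668
x = (-2273.434997·58.632 − 42.122·998.895289) / 3983.292668 = -44.026769
y = (28.196·998.895289 − -2273.434997·-55.318) / 3983.292668 = -24.501595
|P − Q| = √((-44.026769 − -28.420)² + (-24.501595 − 5.178)²) = 33.532814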